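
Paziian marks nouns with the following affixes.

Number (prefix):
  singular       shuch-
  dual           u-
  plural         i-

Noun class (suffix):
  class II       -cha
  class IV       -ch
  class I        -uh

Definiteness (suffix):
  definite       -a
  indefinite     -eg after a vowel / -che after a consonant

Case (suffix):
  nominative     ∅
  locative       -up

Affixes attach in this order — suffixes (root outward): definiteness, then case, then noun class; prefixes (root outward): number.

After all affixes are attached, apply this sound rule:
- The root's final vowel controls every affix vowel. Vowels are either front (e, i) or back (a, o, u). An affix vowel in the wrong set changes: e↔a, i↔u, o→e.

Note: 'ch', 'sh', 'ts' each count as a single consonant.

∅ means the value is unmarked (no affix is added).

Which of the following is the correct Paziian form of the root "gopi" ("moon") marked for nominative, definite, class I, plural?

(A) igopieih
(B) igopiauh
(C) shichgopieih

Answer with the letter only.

A

Attach number plural i- → igopi.
Attach definiteness definite -a → igopia.
case = nominative: zero marking, form stays igopia.
Attach noun class class I -uh → igopiauh.
Apply vowel harmony: igopiauh → igopieih.
So the correct form is igopieih, option (A).
(C) shichgopieih is wrong: it uses singular instead of plural for number.
(B) igopiauh is wrong: it fails to apply the sound rule(s).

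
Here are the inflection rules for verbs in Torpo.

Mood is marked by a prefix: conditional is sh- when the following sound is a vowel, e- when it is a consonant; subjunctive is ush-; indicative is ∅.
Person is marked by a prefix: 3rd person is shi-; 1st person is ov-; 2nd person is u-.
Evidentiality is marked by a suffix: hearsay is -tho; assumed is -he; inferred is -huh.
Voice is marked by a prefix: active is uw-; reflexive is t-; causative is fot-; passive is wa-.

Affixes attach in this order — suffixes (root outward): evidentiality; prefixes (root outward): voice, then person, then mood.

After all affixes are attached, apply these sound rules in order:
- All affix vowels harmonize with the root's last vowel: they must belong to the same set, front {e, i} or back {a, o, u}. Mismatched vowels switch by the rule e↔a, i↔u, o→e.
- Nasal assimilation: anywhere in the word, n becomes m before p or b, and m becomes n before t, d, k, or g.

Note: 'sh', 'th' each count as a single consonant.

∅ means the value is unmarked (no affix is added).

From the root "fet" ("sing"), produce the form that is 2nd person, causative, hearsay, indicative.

ifetfetthe

Attach voice causative fot- → fotfet.
Attach person 2nd person u- → ufotfet.
mood = indicative: zero marking, form stays ufotfet.
Attach evidentiality hearsay -tho → ufotfettho.
Apply vowel harmony: ufotfettho → ifetfetthe.
Nasal assimilation: no change.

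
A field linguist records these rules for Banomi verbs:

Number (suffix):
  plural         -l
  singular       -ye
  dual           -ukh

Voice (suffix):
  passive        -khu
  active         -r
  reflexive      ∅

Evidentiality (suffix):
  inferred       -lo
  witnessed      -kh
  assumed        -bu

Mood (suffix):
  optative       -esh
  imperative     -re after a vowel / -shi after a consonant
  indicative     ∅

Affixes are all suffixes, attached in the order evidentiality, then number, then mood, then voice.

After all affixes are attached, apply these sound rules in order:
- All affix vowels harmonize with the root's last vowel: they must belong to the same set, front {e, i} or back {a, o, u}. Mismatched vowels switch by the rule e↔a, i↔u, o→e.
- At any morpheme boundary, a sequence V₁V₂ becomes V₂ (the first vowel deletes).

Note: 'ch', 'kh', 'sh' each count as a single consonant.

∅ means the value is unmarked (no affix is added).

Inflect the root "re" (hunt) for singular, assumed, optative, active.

rebiyeshr

Attach evidentiality assumed -bu → rebu.
Attach number singular -ye → rebuye.
Attach mood optative -esh → rebuyeesh.
Attach voice active -r → rebuyeeshr.
Apply vowel harmony: rebuyeeshr → rebiyeeshr.
Apply vowel deletion: rebiyeeshr → rebiyeshr.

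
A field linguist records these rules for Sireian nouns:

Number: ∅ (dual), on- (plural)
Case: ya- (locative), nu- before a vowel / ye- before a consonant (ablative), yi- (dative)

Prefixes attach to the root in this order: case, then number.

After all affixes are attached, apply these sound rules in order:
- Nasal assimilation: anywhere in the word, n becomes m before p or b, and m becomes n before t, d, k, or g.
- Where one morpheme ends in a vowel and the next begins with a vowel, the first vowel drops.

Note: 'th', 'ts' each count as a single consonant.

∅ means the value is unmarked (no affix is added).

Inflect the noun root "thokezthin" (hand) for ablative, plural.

onyethokezthin

Attach case ablative ye- (before consonant 'th') → yethokezthin.
Attach number plural on- → onyethokezthin.
Nasal assimilation: no change.
Vowel deletion: no change.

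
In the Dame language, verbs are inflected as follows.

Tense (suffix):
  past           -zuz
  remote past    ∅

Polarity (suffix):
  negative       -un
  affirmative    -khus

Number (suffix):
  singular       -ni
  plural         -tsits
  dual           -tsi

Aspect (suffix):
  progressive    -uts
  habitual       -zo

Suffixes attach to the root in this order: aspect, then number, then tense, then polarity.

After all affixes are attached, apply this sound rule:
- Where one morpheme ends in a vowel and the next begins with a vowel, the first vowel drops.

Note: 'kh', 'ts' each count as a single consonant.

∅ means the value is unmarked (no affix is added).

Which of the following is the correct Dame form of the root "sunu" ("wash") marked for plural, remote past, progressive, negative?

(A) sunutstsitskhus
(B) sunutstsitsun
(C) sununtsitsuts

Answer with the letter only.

Attach aspect progressive -uts → sunuuts.
Attach number plural -tsits → sunuutstsits.
tense = remote past: zero marking, form stays sunuutstsits.
Attach polarity negative -un → sunuutstsitsun.
Apply vowel deletion: sunuutstsitsun → sunutstsitsun.
So the correct form is sunutstsitsun, option (B).
(A) sunutstsitskhus is wrong: it uses affirmative instead of negative for polarity.
(C) sununtsitsuts is wrong: it has the affixes in the wrong order.

B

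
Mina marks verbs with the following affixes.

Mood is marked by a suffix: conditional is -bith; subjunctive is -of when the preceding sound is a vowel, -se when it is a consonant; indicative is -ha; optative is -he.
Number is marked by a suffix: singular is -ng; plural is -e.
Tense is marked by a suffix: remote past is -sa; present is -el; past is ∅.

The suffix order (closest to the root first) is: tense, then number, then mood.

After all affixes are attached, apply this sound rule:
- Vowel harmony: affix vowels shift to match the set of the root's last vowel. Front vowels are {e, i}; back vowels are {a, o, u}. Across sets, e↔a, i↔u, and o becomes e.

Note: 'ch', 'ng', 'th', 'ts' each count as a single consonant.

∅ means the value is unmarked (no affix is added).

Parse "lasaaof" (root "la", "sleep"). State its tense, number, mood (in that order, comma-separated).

remote past, plural, subjunctive

Segment: la-sa-e-of.
tense: -sa → remote past.
number: -e → plural.
mood: -of/se → subjunctive.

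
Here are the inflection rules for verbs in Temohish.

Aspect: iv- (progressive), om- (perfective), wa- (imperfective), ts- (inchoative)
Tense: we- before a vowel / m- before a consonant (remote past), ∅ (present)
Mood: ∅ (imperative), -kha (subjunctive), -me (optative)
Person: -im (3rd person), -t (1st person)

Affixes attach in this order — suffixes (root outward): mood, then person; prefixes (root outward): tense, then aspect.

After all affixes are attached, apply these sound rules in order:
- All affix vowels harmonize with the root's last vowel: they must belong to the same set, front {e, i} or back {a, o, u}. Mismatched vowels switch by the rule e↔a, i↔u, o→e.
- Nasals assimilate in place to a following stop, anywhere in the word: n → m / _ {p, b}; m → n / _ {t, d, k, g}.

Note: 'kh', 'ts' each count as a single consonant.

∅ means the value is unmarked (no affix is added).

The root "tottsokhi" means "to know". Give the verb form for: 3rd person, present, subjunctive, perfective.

tense = present: zero marking, form stays tottsokhi.
Attach aspect perfective om- → omtottsokhi.
Attach mood subjunctive -kha → omtottsokhikha.
Attach person 3rd person -im → omtottsokhikhaim.
Apply vowel harmony: omtottsokhikhaim → emtottsokhikheim.
Apply nasal assimilation: emtottsokhikheim → entottsokhikheim.

entottsokhikheim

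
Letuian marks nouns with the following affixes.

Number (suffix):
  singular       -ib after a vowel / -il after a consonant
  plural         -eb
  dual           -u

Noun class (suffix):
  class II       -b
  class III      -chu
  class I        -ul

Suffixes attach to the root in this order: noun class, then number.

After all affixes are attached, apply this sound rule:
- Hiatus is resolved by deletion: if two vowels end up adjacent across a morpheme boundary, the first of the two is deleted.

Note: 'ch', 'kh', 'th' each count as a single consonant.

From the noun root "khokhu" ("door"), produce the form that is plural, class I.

Attach noun class class I -ul → khokhuul.
Attach number plural -eb → khokhuuleb.
Apply vowel deletion: khokhuuleb → khokhuleb.

khokhuleb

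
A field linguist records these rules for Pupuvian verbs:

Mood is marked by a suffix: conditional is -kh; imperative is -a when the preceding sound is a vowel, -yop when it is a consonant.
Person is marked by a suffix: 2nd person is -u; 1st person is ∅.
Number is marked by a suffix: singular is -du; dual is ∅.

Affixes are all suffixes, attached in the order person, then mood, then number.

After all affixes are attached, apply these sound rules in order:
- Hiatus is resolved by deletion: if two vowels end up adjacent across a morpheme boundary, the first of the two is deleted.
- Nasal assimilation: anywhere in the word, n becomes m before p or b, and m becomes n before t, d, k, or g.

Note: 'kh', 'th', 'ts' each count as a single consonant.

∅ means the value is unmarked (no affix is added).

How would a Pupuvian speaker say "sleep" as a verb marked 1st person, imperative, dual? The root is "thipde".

thipda

person = 1st person: zero marking, form stays thipde.
Attach mood imperative -a (after vowel 'e') → thipdea.
number = dual: zero marking, form stays thipdea.
Apply vowel deletion: thipdea → thipda.
Nasal assimilation: no change.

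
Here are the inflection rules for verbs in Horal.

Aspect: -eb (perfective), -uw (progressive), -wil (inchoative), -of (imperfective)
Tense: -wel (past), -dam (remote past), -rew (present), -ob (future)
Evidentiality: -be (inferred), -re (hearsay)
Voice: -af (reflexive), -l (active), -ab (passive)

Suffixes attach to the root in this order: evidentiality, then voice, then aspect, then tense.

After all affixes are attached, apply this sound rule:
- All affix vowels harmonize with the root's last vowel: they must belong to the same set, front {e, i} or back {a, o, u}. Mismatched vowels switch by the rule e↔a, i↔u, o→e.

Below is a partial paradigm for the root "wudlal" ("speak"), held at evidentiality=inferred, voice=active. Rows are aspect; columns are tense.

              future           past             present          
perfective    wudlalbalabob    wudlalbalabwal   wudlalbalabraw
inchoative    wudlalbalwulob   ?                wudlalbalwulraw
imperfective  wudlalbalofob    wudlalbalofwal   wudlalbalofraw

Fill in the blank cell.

Attach evidentiality inferred -be → wudlalbe.
Attach voice active -l → wudlalbel.
Attach aspect inchoative -wil → wudlalbelwil.
Attach tense past -wel → wudlalbelwilwel.
Apply vowel harmony: wudlalbelwilwel → wudlalbalwulwal.

wudlalbalwulwal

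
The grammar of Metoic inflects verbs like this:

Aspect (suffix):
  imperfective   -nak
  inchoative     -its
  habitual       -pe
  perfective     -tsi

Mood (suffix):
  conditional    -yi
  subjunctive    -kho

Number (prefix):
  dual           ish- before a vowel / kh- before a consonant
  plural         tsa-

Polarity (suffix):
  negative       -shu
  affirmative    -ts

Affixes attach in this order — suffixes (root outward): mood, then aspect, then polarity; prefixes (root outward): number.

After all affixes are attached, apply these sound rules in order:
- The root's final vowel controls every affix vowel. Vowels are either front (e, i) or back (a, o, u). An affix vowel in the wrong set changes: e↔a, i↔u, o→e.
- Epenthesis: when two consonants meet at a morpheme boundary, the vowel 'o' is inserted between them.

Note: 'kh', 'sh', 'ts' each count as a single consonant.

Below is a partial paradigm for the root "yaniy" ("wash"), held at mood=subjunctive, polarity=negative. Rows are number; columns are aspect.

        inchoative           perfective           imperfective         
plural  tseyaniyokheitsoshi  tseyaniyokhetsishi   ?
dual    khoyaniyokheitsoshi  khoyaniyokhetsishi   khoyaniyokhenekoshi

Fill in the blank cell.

tseyaniyokhenekoshi

Attach mood subjunctive -kho → yaniykho.
Attach aspect imperfective -nak → yaniykhonak.
Attach number plural tsa- → tsayaniykhonak.
Attach polarity negative -shu → tsayaniykhonakshu.
Apply vowel harmony: tsayaniykhonakshu → tseyaniykhenekshi.
Apply epenthesis: tseyaniykhenekshi → tseyaniyokhenekoshi.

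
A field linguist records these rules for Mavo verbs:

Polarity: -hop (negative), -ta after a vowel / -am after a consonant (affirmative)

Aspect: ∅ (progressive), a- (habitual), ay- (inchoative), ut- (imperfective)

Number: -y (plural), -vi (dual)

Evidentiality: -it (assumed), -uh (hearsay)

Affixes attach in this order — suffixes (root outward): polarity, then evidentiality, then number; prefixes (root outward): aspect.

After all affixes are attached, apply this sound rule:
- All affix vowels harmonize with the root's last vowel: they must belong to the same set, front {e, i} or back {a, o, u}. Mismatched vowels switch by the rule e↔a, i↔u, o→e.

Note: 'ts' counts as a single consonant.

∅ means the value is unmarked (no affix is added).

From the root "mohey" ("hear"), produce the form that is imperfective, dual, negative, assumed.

Attach polarity negative -hop → moheyhop.
Attach aspect imperfective ut- → utmoheyhop.
Attach evidentiality assumed -it → utmoheyhopit.
Attach number dual -vi → utmoheyhopitvi.
Apply vowel harmony: utmoheyhopitvi → itmoheyhepitvi.

itmoheyhepitvi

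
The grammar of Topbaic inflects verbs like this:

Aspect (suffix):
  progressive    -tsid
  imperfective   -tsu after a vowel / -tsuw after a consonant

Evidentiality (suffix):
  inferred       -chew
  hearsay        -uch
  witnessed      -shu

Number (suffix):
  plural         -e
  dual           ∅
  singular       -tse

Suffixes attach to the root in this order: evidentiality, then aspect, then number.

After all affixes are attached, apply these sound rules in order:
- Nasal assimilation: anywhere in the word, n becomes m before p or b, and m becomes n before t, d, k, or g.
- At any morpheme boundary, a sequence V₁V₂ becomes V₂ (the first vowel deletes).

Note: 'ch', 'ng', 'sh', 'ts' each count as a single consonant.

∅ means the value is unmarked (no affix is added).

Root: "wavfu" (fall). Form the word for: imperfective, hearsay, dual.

Attach evidentiality hearsay -uch → wavfuuch.
Attach aspect imperfective -tsuw (after consonant 'ch') → wavfuuchtsuw.
number = dual: zero marking, form stays wavfuuchtsuw.
Nasal assimilation: no change.
Apply vowel deletion: wavfuuchtsuw → wavfuchtsuw.

wavfuchtsuw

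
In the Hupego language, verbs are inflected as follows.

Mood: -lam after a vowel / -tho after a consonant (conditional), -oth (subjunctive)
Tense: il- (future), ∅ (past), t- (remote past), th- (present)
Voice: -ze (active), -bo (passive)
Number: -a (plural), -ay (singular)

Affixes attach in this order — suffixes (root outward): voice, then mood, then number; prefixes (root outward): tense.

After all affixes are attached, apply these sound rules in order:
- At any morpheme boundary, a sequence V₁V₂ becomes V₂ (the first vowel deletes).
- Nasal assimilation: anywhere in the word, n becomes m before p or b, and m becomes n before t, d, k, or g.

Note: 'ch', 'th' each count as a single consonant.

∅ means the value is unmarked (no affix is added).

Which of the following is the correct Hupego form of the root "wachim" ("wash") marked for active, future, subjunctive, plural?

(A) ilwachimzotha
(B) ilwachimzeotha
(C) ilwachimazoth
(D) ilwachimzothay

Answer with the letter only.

A

Attach tense future il- → ilwachim.
Attach voice active -ze → ilwachimze.
Attach mood subjunctive -oth → ilwachimzeoth.
Attach number plural -a → ilwachimzeotha.
Apply vowel deletion: ilwachimzeotha → ilwachimzotha.
Nasal assimilation: no change.
So the correct form is ilwachimzotha, option (A).
(D) ilwachimzothay is wrong: it uses singular instead of plural for number.
(B) ilwachimzeotha is wrong: it fails to apply the sound rule(s).
(C) ilwachimazoth is wrong: it has the affixes in the wrong order.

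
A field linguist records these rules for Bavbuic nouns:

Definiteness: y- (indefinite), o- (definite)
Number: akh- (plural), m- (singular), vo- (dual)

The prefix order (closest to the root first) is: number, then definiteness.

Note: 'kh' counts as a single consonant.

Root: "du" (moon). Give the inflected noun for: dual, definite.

Attach number dual vo- → vodu.
Attach definiteness definite o- → ovodu.

ovodu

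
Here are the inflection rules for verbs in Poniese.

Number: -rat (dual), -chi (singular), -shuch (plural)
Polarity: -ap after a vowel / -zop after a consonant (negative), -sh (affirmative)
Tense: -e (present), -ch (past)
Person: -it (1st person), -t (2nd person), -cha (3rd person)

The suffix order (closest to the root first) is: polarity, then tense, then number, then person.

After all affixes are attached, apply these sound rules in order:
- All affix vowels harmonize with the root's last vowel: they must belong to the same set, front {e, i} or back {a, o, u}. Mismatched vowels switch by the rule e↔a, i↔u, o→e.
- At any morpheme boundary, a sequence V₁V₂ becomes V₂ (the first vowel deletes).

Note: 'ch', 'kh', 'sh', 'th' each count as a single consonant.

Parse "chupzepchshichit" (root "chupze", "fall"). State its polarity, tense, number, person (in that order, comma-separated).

negative, past, plural, 1st person

Segment: chupze-ap-ch-shuch-it.
polarity: -ap/zop → negative.
tense: -ch → past.
number: -shuch → plural.
person: -it → 1st person.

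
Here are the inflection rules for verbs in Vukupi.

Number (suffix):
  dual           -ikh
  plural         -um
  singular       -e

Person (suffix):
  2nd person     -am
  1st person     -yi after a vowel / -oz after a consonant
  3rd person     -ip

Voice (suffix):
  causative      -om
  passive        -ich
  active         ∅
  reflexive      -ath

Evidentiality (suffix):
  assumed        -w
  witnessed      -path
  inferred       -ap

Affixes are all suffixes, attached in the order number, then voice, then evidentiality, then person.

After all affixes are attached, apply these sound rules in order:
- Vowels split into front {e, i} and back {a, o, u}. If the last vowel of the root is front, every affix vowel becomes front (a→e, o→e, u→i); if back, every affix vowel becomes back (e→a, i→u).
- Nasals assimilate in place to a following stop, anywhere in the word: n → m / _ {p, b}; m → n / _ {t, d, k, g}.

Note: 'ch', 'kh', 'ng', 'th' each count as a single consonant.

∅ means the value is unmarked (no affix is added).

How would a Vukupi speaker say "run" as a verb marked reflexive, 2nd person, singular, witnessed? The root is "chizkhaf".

chizkhafaathpatham

Attach number singular -e → chizkhafe.
Attach voice reflexive -ath → chizkhafeath.
Attach evidentiality witnessed -path → chizkhafeathpath.
Attach person 2nd person -am → chizkhafeathpatham.
Apply vowel harmony: chizkhafeathpatham → chizkhafaathpatham.
Nasal assimilation: no change.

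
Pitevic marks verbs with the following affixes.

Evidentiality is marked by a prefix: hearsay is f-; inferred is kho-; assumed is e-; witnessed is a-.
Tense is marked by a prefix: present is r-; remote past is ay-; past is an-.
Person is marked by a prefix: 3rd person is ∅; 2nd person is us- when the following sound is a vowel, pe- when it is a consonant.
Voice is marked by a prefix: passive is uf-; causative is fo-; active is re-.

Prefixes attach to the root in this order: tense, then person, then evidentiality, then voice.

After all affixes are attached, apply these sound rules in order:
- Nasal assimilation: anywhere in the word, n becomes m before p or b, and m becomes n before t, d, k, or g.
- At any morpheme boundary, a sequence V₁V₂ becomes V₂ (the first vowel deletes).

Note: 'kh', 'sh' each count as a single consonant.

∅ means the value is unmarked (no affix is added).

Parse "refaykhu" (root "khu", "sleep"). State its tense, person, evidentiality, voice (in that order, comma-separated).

remote past, 3rd person, hearsay, active

Segment: re-f-ay-khu.
tense: ay- → remote past.
person: ∅ → 3rd person.
evidentiality: f- → hearsay.
voice: re- → active.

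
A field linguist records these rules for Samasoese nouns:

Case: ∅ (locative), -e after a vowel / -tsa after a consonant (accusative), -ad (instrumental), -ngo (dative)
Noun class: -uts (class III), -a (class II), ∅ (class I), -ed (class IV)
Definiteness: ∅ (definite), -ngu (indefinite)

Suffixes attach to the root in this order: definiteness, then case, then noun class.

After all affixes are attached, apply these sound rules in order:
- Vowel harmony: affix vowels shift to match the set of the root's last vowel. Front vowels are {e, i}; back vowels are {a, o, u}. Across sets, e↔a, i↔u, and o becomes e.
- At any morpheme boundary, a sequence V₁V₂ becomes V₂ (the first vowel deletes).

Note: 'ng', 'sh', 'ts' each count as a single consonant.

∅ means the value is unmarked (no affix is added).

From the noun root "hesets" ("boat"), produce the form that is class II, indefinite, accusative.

Attach definiteness indefinite -ngu → hesetsngu.
Attach case accusative -e (after vowel 'u') → hesetsngue.
Attach noun class class II -a → hesetsnguea.
Apply vowel harmony: hesetsnguea → hesetsngiee.
Apply vowel deletion: hesetsngiee → hesetsnge.

hesetsnge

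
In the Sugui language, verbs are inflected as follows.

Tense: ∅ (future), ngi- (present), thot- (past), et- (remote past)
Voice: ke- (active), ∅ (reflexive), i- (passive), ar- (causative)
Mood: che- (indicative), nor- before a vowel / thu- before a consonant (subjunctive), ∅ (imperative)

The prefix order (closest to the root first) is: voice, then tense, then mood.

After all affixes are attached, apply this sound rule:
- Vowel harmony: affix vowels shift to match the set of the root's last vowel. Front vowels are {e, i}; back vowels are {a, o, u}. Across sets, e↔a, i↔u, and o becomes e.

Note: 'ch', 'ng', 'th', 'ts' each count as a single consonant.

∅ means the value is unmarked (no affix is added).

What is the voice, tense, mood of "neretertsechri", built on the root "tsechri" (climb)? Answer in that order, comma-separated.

Segment: nor-et-ar-tsechri.
voice: ar- → causative.
tense: et- → remote past.
mood: nor/thu- → subjunctive.

causative, remote past, subjunctive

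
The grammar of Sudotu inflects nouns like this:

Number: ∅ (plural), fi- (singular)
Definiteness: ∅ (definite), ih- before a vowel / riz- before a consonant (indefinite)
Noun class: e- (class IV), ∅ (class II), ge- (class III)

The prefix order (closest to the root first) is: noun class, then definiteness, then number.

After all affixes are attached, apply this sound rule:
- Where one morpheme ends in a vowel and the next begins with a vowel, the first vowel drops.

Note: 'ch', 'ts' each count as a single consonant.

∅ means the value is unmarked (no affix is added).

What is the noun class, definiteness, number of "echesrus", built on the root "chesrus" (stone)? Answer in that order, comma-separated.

Segment: e-chesrus.
noun class: e- → class IV.
definiteness: ∅ → definite.
number: ∅ → plural.

class IV, definite, plural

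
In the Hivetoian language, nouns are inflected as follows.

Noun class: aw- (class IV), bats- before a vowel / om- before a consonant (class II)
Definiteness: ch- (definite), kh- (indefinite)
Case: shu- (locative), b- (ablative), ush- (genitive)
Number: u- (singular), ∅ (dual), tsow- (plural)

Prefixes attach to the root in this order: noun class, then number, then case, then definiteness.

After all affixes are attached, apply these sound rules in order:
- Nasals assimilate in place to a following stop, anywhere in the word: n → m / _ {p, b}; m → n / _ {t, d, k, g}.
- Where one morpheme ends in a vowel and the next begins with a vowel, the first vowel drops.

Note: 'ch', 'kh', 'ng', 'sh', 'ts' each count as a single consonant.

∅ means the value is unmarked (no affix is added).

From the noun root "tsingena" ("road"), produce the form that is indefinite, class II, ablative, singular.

khbomtsingena

Attach noun class class II om- (before consonant 'ts') → omtsingena.
Attach number singular u- → uomtsingena.
Attach case ablative b- → buomtsingena.
Attach definiteness indefinite kh- → khbuomtsingena.
Nasal assimilation: no change.
Apply vowel deletion: khbuomtsingena → khbomtsingena.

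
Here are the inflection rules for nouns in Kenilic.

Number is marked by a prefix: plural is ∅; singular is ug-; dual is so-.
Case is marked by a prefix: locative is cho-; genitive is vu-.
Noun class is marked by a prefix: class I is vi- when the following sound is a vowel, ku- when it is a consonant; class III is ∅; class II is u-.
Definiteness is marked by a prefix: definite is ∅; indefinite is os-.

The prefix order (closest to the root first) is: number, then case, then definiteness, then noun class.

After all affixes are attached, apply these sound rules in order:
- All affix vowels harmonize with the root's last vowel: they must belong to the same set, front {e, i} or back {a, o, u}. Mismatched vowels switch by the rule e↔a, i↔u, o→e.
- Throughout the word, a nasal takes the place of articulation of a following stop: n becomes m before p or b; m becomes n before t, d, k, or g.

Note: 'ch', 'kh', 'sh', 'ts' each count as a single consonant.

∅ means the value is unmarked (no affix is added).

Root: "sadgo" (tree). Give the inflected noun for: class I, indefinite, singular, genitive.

Attach number singular ug- → ugsadgo.
Attach case genitive vu- → vuugsadgo.
Attach definiteness indefinite os- → osvuugsadgo.
Attach noun class class I vi- (before vowel 'o') → viosvuugsadgo.
Apply vowel harmony: viosvuugsadgo → vuosvuugsadgo.
Nasal assimilation: no change.

vuosvuugsadgo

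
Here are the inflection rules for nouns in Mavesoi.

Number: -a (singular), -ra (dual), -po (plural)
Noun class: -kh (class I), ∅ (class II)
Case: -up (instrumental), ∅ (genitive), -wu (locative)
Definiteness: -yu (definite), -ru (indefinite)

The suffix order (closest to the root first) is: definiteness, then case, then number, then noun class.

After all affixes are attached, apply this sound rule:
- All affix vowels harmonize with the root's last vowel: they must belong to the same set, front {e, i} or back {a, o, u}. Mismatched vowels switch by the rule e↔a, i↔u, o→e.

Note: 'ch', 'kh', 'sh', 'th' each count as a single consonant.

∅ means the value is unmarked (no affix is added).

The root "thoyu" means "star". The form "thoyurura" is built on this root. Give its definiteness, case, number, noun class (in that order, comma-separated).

Segment: thoyu-ru-ra.
definiteness: -ru → indefinite.
case: ∅ → genitive.
number: -ra → dual.
noun class: ∅ → class II.

indefinite, genitive, dual, class II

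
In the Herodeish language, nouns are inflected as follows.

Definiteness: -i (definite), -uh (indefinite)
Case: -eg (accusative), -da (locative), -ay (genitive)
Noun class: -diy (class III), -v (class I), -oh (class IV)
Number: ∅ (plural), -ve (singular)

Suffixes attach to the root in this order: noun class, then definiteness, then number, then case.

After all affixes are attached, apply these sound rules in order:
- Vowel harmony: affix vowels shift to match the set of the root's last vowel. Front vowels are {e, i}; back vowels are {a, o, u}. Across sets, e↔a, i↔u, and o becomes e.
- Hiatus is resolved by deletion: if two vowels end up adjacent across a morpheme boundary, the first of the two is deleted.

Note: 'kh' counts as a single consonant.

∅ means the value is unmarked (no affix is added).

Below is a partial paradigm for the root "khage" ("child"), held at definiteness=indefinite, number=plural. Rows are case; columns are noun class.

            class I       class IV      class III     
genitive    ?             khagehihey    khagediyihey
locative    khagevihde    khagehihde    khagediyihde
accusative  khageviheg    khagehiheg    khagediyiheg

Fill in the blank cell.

Attach noun class class I -v → khagev.
Attach definiteness indefinite -uh → khagevuh.
number = plural: zero marking, form stays khagevuh.
Attach case genitive -ay → khagevuhay.
Apply vowel harmony: khagevuhay → khagevihey.
Vowel deletion: no change.

khagevihey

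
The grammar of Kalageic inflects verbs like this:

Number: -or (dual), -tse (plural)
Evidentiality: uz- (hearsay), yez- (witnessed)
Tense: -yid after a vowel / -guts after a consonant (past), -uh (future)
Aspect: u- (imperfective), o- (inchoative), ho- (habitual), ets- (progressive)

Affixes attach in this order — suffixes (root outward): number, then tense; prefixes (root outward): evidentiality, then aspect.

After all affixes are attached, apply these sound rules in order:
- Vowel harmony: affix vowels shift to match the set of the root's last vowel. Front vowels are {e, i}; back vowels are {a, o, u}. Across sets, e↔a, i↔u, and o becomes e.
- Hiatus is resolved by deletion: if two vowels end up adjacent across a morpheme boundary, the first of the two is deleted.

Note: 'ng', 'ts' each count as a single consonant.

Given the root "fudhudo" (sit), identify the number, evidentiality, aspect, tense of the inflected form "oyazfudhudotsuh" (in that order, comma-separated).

plural, witnessed, inchoative, future

Segment: o-yez-fudhudo-tse-uh.
number: -tse → plural.
evidentiality: yez- → witnessed.
aspect: o- → inchoative.
tense: -uh → future.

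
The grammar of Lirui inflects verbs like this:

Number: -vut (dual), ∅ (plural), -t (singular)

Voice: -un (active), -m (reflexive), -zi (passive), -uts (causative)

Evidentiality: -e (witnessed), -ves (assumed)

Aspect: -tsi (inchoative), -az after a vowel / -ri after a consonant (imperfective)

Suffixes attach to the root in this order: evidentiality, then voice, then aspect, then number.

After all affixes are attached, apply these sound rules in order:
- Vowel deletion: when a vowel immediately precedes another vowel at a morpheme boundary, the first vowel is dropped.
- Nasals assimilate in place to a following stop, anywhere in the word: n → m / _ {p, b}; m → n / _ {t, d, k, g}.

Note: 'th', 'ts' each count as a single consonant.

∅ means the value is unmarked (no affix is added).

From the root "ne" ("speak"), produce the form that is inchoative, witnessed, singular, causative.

nutstsit

Attach evidentiality witnessed -e → nee.
Attach voice causative -uts → neeuts.
Attach aspect inchoative -tsi → neeutstsi.
Attach number singular -t → neeutstsit.
Apply vowel deletion: neeutstsit → nutstsit.
Nasal assimilation: no change.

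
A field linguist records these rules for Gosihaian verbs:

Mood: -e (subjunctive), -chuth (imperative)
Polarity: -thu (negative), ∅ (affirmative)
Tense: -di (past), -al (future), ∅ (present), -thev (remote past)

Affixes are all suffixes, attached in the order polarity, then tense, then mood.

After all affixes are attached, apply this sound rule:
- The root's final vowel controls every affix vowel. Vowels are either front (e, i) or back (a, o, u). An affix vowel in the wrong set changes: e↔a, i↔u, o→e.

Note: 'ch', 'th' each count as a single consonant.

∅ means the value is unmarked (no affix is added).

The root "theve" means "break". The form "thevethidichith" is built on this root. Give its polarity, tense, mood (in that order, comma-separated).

Segment: theve-thu-di-chuth.
polarity: -thu → negative.
tense: -di → past.
mood: -chuth → imperative.

negative, past, imperative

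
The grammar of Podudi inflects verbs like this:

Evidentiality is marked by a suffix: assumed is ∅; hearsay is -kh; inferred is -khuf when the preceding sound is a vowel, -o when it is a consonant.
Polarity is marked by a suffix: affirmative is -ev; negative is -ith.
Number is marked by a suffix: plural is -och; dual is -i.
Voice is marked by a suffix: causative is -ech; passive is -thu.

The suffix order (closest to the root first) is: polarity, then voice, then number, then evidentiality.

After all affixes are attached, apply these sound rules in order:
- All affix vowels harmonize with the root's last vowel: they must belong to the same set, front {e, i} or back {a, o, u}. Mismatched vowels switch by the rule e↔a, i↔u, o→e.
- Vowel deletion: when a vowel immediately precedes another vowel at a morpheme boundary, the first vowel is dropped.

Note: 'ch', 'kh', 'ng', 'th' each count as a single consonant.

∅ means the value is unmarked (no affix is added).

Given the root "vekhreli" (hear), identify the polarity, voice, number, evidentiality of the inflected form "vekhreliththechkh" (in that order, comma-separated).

negative, passive, plural, hearsay

Segment: vekhreli-ith-thu-och-kh.
polarity: -ith → negative.
voice: -thu → passive.
number: -och → plural.
evidentiality: -kh → hearsay.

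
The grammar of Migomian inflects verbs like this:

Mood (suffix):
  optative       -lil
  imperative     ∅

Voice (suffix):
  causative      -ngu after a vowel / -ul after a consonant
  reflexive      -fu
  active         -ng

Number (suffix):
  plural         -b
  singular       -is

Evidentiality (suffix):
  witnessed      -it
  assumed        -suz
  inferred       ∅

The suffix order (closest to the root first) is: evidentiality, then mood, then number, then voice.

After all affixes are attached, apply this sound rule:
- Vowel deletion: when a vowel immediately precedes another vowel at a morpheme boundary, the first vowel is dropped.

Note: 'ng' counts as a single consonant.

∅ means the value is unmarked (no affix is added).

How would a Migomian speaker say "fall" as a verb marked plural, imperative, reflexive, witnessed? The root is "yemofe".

yemofitbfu

Attach evidentiality witnessed -it → yemofeit.
mood = imperative: zero marking, form stays yemofeit.
Attach number plural -b → yemofeitb.
Attach voice reflexive -fu → yemofeitbfu.
Apply vowel deletion: yemofeitbfu → yemofitbfu.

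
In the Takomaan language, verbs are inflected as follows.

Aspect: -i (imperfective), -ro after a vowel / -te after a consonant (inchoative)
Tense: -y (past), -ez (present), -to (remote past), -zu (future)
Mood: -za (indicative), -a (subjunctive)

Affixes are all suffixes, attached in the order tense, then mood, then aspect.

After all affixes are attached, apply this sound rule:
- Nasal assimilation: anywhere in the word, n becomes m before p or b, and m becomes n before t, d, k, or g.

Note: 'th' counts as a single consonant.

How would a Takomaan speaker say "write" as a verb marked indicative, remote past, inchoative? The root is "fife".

fifetozaro

Attach tense remote past -to → fifeto.
Attach mood indicative -za → fifetoza.
Attach aspect inchoative -ro (after vowel 'a') → fifetozaro.
Nasal assimilation: no change.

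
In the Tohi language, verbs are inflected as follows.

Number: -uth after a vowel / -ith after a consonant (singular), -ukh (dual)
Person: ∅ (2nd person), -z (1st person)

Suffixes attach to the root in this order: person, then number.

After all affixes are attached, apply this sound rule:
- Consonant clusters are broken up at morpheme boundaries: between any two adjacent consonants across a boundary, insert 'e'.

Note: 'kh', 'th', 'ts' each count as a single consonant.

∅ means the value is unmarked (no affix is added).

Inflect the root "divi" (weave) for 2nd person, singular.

person = 2nd person: zero marking, form stays divi.
Attach number singular -uth (after vowel 'i') → diviuth.
Epenthesis: no change.

diviuth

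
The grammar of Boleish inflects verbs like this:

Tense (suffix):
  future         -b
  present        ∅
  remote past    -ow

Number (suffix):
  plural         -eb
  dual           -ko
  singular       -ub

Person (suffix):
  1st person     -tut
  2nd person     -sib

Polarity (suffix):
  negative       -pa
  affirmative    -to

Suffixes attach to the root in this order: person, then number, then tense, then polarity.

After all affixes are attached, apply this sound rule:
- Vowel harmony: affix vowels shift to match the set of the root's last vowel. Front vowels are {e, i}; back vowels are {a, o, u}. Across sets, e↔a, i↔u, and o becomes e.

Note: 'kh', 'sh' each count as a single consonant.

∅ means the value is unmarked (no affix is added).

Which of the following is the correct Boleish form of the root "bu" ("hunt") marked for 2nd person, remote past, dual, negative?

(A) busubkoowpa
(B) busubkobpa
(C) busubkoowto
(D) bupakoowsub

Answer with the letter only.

Attach person 2nd person -sib → busib.
Attach number dual -ko → busibko.
Attach tense remote past -ow → busibkoow.
Attach polarity negative -pa → busibkoowpa.
Apply vowel harmony: busibkoowpa → busubkoowpa.
So the correct form is busubkoowpa, option (A).
(B) busubkobpa is wrong: it uses future instead of remote past for tense.
(C) busubkoowto is wrong: it uses affirmative instead of negative for polarity.
(D) bupakoowsub is wrong: it has the affixes in the wrong order.

A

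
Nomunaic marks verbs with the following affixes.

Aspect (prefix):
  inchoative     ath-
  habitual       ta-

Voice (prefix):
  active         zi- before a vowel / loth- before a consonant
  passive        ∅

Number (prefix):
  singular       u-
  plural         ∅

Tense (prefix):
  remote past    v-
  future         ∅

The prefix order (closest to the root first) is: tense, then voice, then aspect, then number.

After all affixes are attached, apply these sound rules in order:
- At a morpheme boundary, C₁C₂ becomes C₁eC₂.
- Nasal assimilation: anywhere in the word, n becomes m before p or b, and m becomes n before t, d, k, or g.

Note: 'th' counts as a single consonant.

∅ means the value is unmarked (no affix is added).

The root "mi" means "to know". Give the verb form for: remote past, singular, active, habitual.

utalothevemi

Attach tense remote past v- → vmi.
Attach voice active loth- (before consonant 'v') → lothvmi.
Attach aspect habitual ta- → talothvmi.
Attach number singular u- → utalothvmi.
Apply epenthesis: utalothvmi → utalothevemi.
Nasal assimilation: no change.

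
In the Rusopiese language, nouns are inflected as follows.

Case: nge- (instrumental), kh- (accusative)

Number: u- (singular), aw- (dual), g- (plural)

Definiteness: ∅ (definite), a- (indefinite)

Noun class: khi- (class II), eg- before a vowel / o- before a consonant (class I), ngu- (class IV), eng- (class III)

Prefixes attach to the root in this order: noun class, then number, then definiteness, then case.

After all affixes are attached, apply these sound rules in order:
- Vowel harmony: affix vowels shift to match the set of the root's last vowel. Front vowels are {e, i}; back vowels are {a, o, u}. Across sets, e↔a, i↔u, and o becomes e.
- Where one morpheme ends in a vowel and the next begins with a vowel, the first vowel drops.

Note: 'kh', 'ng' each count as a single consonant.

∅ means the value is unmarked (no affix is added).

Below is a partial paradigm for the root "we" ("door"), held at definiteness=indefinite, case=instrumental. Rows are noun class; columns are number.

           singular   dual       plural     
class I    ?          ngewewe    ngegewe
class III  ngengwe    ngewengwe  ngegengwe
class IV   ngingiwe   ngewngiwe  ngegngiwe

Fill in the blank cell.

Attach noun class class I o- (before consonant 'w') → owe.
Attach number singular u- → uowe.
Attach definiteness indefinite a- → auowe.
Attach case instrumental nge- → ngeauowe.
Apply vowel harmony: ngeauowe → ngeeiewe.
Apply vowel deletion: ngeeiewe → ngewe.

ngewe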